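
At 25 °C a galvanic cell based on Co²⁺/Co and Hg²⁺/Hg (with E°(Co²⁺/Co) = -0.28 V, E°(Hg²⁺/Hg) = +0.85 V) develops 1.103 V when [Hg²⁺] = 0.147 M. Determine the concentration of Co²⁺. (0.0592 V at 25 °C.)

From the Nernst equation, log Q = n(E° − E)/0.0592 = 2(1.13 − 1.103)/0.0592 = 0.912, so Q = 8.17.
With Q = [Co²⁺]/[Hg²⁺] and the known concentrations, [Co²⁺] in the numerator gives [Co²⁺] = 1.2 M.

1.2 M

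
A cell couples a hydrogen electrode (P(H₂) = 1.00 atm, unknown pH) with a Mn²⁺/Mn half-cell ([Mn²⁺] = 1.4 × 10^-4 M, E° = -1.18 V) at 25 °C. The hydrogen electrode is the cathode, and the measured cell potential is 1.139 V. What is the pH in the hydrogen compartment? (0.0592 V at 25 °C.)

E°_cell = 1.18 V and n = 2.
log Q = n(E° − E)/0.0592 = 2×(1.18 − 1.139)/0.0592 = 1.385.
With Q = [Mn²⁺]·P(H₂) / [H⁺]^2, solving for [H⁺] gives log[H⁺] = -2.620, so pH = 2.62.

pH = 2.62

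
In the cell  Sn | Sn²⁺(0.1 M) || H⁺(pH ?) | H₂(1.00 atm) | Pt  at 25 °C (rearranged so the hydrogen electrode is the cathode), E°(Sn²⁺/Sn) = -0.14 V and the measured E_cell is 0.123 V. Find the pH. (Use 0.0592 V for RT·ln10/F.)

E°_cell = 0.14 V and n = 2.
log Q = n(E° − E)/0.0592 = 2×(0.14 − 0.123)/0.0592 = 0.574.
With Q = [Sn²⁺]·P(H₂) / [H⁺]^2, solving for [H⁺] gives log[H⁺] = -0.787, so pH = 0.79.

pH = 0.79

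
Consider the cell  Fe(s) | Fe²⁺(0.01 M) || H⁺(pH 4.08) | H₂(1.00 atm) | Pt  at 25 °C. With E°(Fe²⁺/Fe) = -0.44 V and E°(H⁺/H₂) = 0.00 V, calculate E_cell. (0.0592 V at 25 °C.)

The hydrogen couple is the cathode, so E°_cell = 0.44 V; n = 2.
[H⁺] = 10^(−4.08) = 8.3 × 10^-5 M, and Q = [Fe²⁺]·P(H₂) / [H⁺]^2 = 1.45 × 10^6.
E = E° − (0.0592/2) log Q = 0.44 − (0.0592/2)(6.160) = 0.258 V.

0.26 V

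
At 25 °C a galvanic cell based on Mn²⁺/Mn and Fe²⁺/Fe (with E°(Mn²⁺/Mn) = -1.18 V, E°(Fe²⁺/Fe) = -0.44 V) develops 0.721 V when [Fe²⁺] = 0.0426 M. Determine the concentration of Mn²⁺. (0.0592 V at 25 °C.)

0.19 M

From the Nernst equation, log Q = n(E° − E)/0.0592 = 2(0.74 − 0.721)/0.0592 = 0.642, so Q = 4.38.
With Q = [Mn²⁺]/[Fe²⁺] and the known concentrations, [Mn²⁺] in the numerator gives [Mn²⁺] = 0.19 M.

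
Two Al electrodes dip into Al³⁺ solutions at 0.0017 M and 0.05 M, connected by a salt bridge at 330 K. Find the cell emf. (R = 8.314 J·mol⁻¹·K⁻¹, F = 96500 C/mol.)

Both half-cells are Al³⁺/Al, so E°_cell = 0. The concentrated side is the cathode; the cell reaction moves Al³⁺ from high to low concentration with n = 3.
Q = [Al³⁺]_dilute/[Al³⁺]_conc = 0.0017/0.05 = 0.0340.
E = 0 − (RT/nF) ln Q = −((8.314×330)/(3×96500))(-3.381) = 0.0320 V.

0.032 V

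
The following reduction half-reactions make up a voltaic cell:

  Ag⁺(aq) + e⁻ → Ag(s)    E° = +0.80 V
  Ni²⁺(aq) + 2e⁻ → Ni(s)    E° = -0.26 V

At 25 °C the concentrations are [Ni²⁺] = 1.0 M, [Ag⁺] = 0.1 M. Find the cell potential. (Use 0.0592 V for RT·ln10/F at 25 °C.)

The Ag⁺/Ag couple has the higher reduction potential and acts as the cathode, so E°_cell = +0.80 − (-0.26) = 1.06 V.
Balancing electrons gives n = 2; the reaction quotient is Q = [Ni²⁺]/[Ag⁺]^2 = 100.
At 25 °C, E = E° − (0.0592/n) log Q = 1.06 − (0.0592/2)(2.000) = 1.060 − 0.059 = 1.001 V.

1.00 V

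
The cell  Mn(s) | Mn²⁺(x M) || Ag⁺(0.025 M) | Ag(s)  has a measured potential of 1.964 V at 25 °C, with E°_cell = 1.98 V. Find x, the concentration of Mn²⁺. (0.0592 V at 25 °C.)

From the Nernst equation, log Q = n(E° − E)/0.0592 = 2(1.98 − 1.964)/0.0592 = 0.541, so Q = 3.47.
With Q = [Mn²⁺]/[Ag⁺]^2 and the known concentrations, [Mn²⁺] in the numerator gives [Mn²⁺] = 0.0022 M.

0.0022 M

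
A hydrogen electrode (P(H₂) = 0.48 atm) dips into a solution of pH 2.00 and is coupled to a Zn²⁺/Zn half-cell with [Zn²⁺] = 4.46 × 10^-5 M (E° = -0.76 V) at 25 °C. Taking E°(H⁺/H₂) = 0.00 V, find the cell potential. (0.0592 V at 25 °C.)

The hydrogen couple is the cathode, so E°_cell = 0.76 V; n = 2.
[H⁺] = 10^(−2.00) = 0.010 M, and Q = [Zn²⁺]·P(H₂) / [H⁺]^2 = 0.214.
E = E° − (0.0592/2) log Q = 0.76 − (0.0592/2)(-0.669) = 0.780 V.

0.78 V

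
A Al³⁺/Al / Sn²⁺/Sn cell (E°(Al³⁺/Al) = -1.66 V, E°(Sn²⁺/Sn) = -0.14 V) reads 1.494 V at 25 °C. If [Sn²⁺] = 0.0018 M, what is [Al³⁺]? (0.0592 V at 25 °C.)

From the Nernst equation, log Q = n(E° − E)/0.0592 = 6(1.52 − 1.494)/0.0592 = 2.635, so Q = 432.
With Q = [Al³⁺]^2/[Sn²⁺]^3 and the known concentrations, [Al³⁺]^2 in the numerator gives [Al³⁺] = 0.0016 M.

0.0016 M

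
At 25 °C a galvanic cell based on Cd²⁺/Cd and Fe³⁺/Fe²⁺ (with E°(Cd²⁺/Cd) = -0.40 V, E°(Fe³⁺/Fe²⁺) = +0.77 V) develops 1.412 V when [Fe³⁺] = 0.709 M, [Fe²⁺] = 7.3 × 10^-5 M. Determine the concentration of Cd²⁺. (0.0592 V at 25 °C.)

From the Nernst equation, log Q = n(E° − E)/0.0592 = 2(1.17 − 1.412)/0.0592 = -8.176, so Q = 6.67 × 10^-9.
With Q = [Cd²⁺]·[Fe²⁺]^2/[Fe³⁺]^2 and the known concentrations, [Cd²⁺] in the numerator gives [Cd²⁺] = 0.63 M.

0.63 M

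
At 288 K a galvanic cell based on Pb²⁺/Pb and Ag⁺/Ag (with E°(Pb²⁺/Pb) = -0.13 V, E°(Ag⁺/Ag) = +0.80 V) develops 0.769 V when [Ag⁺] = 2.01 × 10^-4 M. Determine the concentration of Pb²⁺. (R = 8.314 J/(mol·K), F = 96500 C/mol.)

0.017 M

From the Nernst equation, ln Q = nF(E° − E)/RT = 2×96500×(0.93 − 0.769)/(8.314×288) = 12.977, so Q = 4.32 × 10^5.
With Q = [Pb²⁺]/[Ag⁺]^2 and the known concentrations, [Pb²⁺] in the numerator gives [Pb²⁺] = 0.017 M.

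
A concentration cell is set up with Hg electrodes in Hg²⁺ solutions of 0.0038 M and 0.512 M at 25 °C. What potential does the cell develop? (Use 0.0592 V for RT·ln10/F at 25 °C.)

0.063 V

Both half-cells are Hg²⁺/Hg, so E°_cell = 0. The concentrated side is the cathode; the cell reaction moves Hg²⁺ from high to low concentration with n = 2.
Q = [Hg²⁺]_dilute/[Hg²⁺]_conc = 0.0038/0.512 = 0.00742.
E = 0 − (0.0592/2) log Q = −(0.0592/2)(-2.129) = 0.0630 V.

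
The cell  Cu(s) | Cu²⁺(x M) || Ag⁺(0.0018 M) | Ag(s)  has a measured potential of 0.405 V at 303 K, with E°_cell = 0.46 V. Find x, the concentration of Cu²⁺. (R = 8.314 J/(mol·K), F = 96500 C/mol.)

2.2 × 10^-4 M

From the Nernst equation, ln Q = nF(E° − E)/RT = 2×96500×(0.46 − 0.405)/(8.314×303) = 4.214, so Q = 67.6.
With Q = [Cu²⁺]/[Ag⁺]^2 and the known concentrations, [Cu²⁺] in the numerator gives [Cu²⁺] = 2.2 × 10^-4 M.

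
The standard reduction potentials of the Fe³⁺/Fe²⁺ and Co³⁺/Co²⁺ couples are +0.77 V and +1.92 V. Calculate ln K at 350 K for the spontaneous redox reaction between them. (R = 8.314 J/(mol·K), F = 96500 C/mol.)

E°_cell = +1.92 − (+0.77) = 1.15 V, with n = 1 electron transferred.
At equilibrium E = 0, so the Nernst equation gives ln K = nFE°/RT = (1)(96500)(1.15)/((8.314)(350)) = 38.14.

ln K = 38.1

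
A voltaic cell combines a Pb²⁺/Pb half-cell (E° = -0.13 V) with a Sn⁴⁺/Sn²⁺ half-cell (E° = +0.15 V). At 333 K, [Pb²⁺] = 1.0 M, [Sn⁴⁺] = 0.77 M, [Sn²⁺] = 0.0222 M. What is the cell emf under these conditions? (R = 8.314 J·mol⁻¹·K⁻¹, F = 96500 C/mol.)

0.331 V

The Sn⁴⁺/Sn²⁺ couple has the higher reduction potential and acts as the cathode, so E°_cell = +0.15 − (-0.13) = 0.28 V.
Balancing electrons gives n = 2; the reaction quotient is Q = [Pb²⁺]·[Sn²⁺]/[Sn⁴⁺] = 0.0288.
E = E° − (RT/nF) ln Q = 0.28 − (8.314×333)/(2×96500) × (-3.546) = 0.280 + 0.051 = 0.331 V.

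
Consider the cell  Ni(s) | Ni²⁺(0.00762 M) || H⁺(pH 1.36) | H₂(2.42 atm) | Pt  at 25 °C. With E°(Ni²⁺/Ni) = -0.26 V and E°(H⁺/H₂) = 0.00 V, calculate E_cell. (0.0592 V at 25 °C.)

0.23 V

The hydrogen couple is the cathode, so E°_cell = 0.26 V; n = 2.
[H⁺] = 10^(−1.36) = 0.044 M, and Q = [Ni²⁺]·P(H₂) / [H⁺]^2 = 9.68.
E = E° − (0.0592/2) log Q = 0.26 − (0.0592/2)(0.986) = 0.231 V.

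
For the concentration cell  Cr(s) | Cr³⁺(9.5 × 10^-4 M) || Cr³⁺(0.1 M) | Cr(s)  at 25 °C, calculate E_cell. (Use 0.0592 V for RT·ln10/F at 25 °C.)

0.040 V

Both half-cells are Cr³⁺/Cr, so E°_cell = 0. The concentrated side is the cathode; the cell reaction moves Cr³⁺ from high to low concentration with n = 3.
Q = [Cr³⁺]_dilute/[Cr³⁺]_conc = 9.5 × 10^-4/0.1 = 0.00950.
E = 0 − (0.0592/3) log Q = −(0.0592/3)(-2.022) = 0.0399 V.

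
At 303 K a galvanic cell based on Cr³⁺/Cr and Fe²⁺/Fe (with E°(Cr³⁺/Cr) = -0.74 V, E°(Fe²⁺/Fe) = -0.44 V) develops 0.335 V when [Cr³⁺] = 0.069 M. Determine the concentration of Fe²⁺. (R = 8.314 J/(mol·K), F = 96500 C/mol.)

2.5 M

From the Nernst equation, ln Q = nF(E° − E)/RT = 6×96500×(0.30 − 0.335)/(8.314×303) = -8.044, so Q = 3.21 × 10^-4.
With Q = [Cr³⁺]^2/[Fe²⁺]^3 and the known concentrations, [Fe²⁺]^3 in the denominator gives [Fe²⁺] = 2.5 M.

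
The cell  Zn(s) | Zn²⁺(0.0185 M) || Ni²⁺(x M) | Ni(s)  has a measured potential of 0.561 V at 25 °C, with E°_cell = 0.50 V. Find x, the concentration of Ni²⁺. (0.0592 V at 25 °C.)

2.1 M

From the Nernst equation, log Q = n(E° − E)/0.0592 = 2(0.50 − 0.561)/0.0592 = -2.061, so Q = 0.00869.
With Q = [Zn²⁺]/[Ni²⁺] and the known concentrations, [Ni²⁺] in the denominator gives [Ni²⁺] = 2.1 M.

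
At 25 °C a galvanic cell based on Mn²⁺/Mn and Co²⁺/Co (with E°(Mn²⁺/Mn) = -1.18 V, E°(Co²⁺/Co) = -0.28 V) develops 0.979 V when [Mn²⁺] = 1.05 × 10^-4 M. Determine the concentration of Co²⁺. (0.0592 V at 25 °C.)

0.049 M

From the Nernst equation, log Q = n(E° − E)/0.0592 = 2(0.90 − 0.979)/0.0592 = -2.669, so Q = 0.00214.
With Q = [Mn²⁺]/[Co²⁺] and the known concentrations, [Co²⁺] in the denominator gives [Co²⁺] = 0.049 M.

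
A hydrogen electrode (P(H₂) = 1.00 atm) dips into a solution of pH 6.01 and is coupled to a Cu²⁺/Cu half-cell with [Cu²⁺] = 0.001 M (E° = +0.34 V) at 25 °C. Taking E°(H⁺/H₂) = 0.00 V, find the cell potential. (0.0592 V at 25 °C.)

The Cu²⁺/Cu couple is the cathode, so E°_cell = 0.34 V; n = 2.
[H⁺] = 10^(−6.01) = 9.8 × 10^-7 M, and Q = [H⁺]^2 / ([Cu²⁺]·P(H₂)) = 9.55 × 10^-10.
E = E° − (0.0592/2) log Q = 0.34 − (0.0592/2)(-9.020) = 0.607 V.

0.61 V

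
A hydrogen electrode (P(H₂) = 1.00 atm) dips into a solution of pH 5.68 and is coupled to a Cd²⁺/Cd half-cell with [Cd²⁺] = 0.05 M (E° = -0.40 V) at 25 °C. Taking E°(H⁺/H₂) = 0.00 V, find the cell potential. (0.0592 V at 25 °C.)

0.10 V

The hydrogen couple is the cathode, so E°_cell = 0.40 V; n = 2.
[H⁺] = 10^(−5.68) = 2.1 × 10^-6 M, and Q = [Cd²⁺]·P(H₂) / [H⁺]^2 = 1.15 × 10^10.
E = E° − (0.0592/2) log Q = 0.40 − (0.0592/2)(10.059) = 0.102 V.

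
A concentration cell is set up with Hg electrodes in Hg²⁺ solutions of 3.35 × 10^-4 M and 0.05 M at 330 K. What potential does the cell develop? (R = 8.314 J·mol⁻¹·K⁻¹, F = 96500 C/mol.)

0.071 V

Both half-cells are Hg²⁺/Hg, so E°_cell = 0. The concentrated side is the cathode; the cell reaction moves Hg²⁺ from high to low concentration with n = 2.
Q = [Hg²⁺]_dilute/[Hg²⁺]_conc = 3.35 × 10^-4/0.05 = 0.00670.
E = 0 − (RT/nF) ln Q = −((8.314×330)/(2×96500))(-5.006) = 0.0712 V.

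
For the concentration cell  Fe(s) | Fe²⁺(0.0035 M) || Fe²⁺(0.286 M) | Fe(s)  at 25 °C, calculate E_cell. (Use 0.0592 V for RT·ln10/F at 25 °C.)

0.057 V

Both half-cells are Fe²⁺/Fe, so E°_cell = 0. The concentrated side is the cathode; the cell reaction moves Fe²⁺ from high to low concentration with n = 2.
Q = [Fe²⁺]_dilute/[Fe²⁺]_conc = 0.0035/0.286 = 0.0122.
E = 0 − (0.0592/2) log Q = −(0.0592/2)(-1.912) = 0.0566 V.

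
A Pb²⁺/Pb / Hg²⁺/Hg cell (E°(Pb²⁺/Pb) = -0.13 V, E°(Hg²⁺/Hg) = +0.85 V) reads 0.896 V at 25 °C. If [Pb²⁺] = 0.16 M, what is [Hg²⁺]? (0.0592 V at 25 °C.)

From the Nernst equation, log Q = n(E° − E)/0.0592 = 2(0.98 − 0.896)/0.0592 = 2.838, so Q = 688.
With Q = [Pb²⁺]/[Hg²⁺] and the known concentrations, [Hg²⁺] in the denominator gives [Hg²⁺] = 2.3 × 10^-4 M.

2.3 × 10^-4 M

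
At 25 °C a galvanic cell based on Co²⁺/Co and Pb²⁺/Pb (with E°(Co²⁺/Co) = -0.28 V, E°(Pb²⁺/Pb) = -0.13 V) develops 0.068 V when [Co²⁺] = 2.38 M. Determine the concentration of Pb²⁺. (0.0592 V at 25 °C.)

From the Nernst equation, log Q = n(E° − E)/0.0592 = 2(0.15 − 0.068)/0.0592 = 2.770, so Q = 589.
With Q = [Co²⁺]/[Pb²⁺] and the known concentrations, [Pb²⁺] in the denominator gives [Pb²⁺] = 0.004 M.

0.004 M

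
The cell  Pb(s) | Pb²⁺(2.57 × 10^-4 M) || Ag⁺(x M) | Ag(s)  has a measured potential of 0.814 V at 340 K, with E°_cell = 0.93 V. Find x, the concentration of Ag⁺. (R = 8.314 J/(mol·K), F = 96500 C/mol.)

From the Nernst equation, ln Q = nF(E° − E)/RT = 2×96500×(0.93 − 0.814)/(8.314×340) = 7.920, so Q = 2750.
With Q = [Pb²⁺]/[Ag⁺]^2 and the known concentrations, [Ag⁺]^2 in the denominator gives [Ag⁺] = 3.1 × 10^-4 M.

3.1 × 10^-4 M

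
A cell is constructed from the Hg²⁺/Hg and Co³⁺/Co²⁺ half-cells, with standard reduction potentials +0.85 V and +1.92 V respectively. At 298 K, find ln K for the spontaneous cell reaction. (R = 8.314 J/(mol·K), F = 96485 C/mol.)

ln K = 83.3

E°_cell = +1.92 − (+0.85) = 1.07 V, with n = 2 electrons transferred.
At equilibrium E = 0, so the Nernst equation gives ln K = nFE°/RT = (2)(96485)(1.07)/((8.314)(298)) = 83.34.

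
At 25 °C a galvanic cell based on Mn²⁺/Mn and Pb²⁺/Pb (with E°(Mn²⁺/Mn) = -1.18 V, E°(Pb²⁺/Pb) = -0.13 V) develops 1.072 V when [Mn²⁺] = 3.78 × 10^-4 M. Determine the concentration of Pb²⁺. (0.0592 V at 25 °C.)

From the Nernst equation, log Q = n(E° − E)/0.0592 = 2(1.05 − 1.072)/0.0592 = -0.743, so Q = 0.181.
With Q = [Mn²⁺]/[Pb²⁺] and the known concentrations, [Pb²⁺] in the denominator gives [Pb²⁺] = 0.0021 M.

0.0021 M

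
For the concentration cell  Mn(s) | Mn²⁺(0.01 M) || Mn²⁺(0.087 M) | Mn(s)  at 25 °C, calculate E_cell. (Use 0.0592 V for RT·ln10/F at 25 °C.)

0.028 V

Both half-cells are Mn²⁺/Mn, so E°_cell = 0. The concentrated side is the cathode; the cell reaction moves Mn²⁺ from high to low concentration with n = 2.
Q = [Mn²⁺]_dilute/[Mn²⁺]_conc = 0.01/0.087 = 0.115.
E = 0 − (0.0592/2) log Q = −(0.0592/2)(-0.940) = 0.0278 V.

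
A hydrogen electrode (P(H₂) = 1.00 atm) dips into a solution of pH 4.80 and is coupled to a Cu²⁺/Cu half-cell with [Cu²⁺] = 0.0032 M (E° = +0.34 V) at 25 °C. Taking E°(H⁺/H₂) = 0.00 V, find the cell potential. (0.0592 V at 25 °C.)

0.55 V

The Cu²⁺/Cu couple is the cathode, so E°_cell = 0.34 V; n = 2.
[H⁺] = 10^(−4.80) = 1.6 × 10^-5 M, and Q = [H⁺]^2 / ([Cu²⁺]·P(H₂)) = 7.85 × 10^-8.
E = E° − (0.0592/2) log Q = 0.34 − (0.0592/2)(-7.105) = 0.550 V.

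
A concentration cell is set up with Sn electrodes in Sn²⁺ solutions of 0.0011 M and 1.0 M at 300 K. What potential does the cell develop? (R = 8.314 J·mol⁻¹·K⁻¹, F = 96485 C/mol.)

0.088 V

Both half-cells are Sn²⁺/Sn, so E°_cell = 0. The concentrated side is the cathode; the cell reaction moves Sn²⁺ from high to low concentration with n = 2.
Q = [Sn²⁺]_dilute/[Sn²⁺]_conc = 0.0011/1.0 = 0.00110.
E = 0 − (RT/nF) ln Q = −((8.314×300)/(2×96485))(-6.812) = 0.0880 V.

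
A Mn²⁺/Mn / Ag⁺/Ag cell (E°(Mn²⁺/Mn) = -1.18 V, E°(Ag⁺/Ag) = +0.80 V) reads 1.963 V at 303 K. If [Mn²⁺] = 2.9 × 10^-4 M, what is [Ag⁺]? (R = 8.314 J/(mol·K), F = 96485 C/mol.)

From the Nernst equation, ln Q = nF(E° − E)/RT = 2×96485×(1.98 − 1.963)/(8.314×303) = 1.302, so Q = 3.68.
With Q = [Mn²⁺]/[Ag⁺]^2 and the known concentrations, [Ag⁺]^2 in the denominator gives [Ag⁺] = 0.0089 M.

0.0089 M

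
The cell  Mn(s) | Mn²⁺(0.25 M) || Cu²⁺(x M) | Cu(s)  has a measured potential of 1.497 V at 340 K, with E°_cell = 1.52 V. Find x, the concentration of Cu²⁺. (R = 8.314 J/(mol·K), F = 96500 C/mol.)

From the Nernst equation, ln Q = nF(E° − E)/RT = 2×96500×(1.52 − 1.497)/(8.314×340) = 1.570, so Q = 4.81.
With Q = [Mn²⁺]/[Cu²⁺] and the known concentrations, [Cu²⁺] in the denominator gives [Cu²⁺] = 0.052 M.

0.052 M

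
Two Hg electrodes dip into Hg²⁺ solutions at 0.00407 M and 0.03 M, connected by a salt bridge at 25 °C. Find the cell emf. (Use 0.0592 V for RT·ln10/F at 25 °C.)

0.026 V

Both half-cells are Hg²⁺/Hg, so E°_cell = 0. The concentrated side is the cathode; the cell reaction moves Hg²⁺ from high to low concentration with n = 2.
Q = [Hg²⁺]_dilute/[Hg²⁺]_conc = 0.00407/0.03 = 0.136.
E = 0 − (0.0592/2) log Q = −(0.0592/2)(-0.868) = 0.0257 V.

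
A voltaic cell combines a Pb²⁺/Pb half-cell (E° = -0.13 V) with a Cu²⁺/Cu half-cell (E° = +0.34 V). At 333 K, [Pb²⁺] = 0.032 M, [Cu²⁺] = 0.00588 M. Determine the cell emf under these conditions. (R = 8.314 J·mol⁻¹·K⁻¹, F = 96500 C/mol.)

The Cu²⁺/Cu couple has the higher reduction potential and acts as the cathode, so E°_cell = +0.34 − (-0.13) = 0.47 V.
Balancing electrons gives n = 2; the reaction quotient is Q = [Pb²⁺]/[Cu²⁺] = 5.44.
E = E° − (RT/nF) ln Q = 0.47 − (8.314×333)/(2×96500) × (1.694) = 0.470 − 0.024 = 0.446 V.

0.446 V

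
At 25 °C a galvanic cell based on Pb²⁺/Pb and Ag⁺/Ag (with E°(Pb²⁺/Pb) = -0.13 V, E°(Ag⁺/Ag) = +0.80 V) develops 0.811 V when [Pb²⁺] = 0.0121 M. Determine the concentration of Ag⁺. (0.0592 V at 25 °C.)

From the Nernst equation, log Q = n(E° − E)/0.0592 = 2(0.93 − 0.811)/0.0592 = 4.020, so Q = 1.05 × 10^4.
With Q = [Pb²⁺]/[Ag⁺]^2 and the known concentrations, [Ag⁺]^2 in the denominator gives [Ag⁺] = 0.0011 M.

0.0011 M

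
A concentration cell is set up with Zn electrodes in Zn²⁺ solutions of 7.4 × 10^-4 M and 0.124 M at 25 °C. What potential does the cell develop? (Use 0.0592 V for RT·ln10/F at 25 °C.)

0.066 V

Both half-cells are Zn²⁺/Zn, so E°_cell = 0. The concentrated side is the cathode; the cell reaction moves Zn²⁺ from high to low concentration with n = 2.
Q = [Zn²⁺]_dilute/[Zn²⁺]_conc = 7.4 × 10^-4/0.124 = 0.00597.
E = 0 − (0.0592/2) log Q = −(0.0592/2)(-2.224) = 0.0658 V.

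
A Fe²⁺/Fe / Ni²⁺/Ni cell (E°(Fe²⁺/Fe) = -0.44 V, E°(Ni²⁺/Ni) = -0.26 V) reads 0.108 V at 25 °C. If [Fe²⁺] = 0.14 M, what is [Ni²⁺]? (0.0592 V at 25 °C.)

5.2 × 10^-4 M

From the Nernst equation, log Q = n(E° − E)/0.0592 = 2(0.18 − 0.108)/0.0592 = 2.432, so Q = 271.
With Q = [Fe²⁺]/[Ni²⁺] and the known concentrations, [Ni²⁺] in the denominator gives [Ni²⁺] = 5.2 × 10^-4 M.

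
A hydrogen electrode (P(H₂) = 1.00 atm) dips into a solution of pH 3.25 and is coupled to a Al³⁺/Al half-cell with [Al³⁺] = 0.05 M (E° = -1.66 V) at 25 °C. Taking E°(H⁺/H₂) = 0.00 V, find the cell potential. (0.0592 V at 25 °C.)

1.49 V

The hydrogen couple is the cathode, so E°_cell = 1.66 V; n = 6.
[H⁺] = 10^(−3.25) = 5.6 × 10^-4 M, and Q = [Al³⁺]^2·P(H₂)^3 / [H⁺]^6 = 7.91 × 10^16.
E = E° − (0.0592/6) log Q = 1.66 − (0.0592/6)(16.898) = 1.493 V.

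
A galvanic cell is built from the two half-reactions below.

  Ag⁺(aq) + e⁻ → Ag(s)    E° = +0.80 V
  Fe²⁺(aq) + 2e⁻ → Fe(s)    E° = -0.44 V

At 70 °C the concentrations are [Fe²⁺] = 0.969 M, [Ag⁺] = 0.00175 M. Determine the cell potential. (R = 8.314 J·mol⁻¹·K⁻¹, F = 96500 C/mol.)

1.05 V

The Ag⁺/Ag couple has the higher reduction potential and acts as the cathode, so E°_cell = +0.80 − (-0.44) = 1.24 V.
Balancing electrons gives n = 2; the reaction quotient is Q = [Fe²⁺]/[Ag⁺]^2 = 3.16 × 10^5.
E = E° − (RT/nF) ln Q = 1.24 − (8.314×343)/(2×96500) × (12.665) = 1.240 − 0.187 = 1.053 V.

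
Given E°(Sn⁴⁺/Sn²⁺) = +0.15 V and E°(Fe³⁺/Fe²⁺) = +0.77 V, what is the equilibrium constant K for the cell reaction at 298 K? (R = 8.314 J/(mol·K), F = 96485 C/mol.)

E°_cell = +0.77 − (+0.15) = 0.62 V, with n = 2 electrons transferred.
At equilibrium E = 0, so the Nernst equation gives ln K = nFE°/RT = (2)(96485)(0.62)/((8.314)(298)) = 48.29.
K = e^48.29 = 9.4 × 10^20.

9.4 × 10^20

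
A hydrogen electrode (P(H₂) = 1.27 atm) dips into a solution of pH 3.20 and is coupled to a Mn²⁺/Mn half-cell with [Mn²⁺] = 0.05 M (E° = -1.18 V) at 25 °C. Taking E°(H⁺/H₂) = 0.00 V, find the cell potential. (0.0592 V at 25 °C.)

The hydrogen couple is the cathode, so E°_cell = 1.18 V; n = 2.
[H⁺] = 10^(−3.20) = 6.3 × 10^-4 M, and Q = [Mn²⁺]·P(H₂) / [H⁺]^2 = 1.6 × 10^5.
E = E° − (0.0592/2) log Q = 1.18 − (0.0592/2)(5.203) = 1.026 V.

1.03 V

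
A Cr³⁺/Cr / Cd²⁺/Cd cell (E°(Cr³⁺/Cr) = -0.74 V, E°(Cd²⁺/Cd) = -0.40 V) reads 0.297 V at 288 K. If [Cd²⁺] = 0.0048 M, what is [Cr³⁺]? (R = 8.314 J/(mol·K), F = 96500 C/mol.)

From the Nernst equation, ln Q = nF(E° − E)/RT = 6×96500×(0.34 − 0.297)/(8.314×288) = 10.398, so Q = 3.28 × 10^4.
With Q = [Cr³⁺]^2/[Cd²⁺]^3 and the known concentrations, [Cr³⁺]^2 in the numerator gives [Cr³⁺] = 0.06 M.

0.06 M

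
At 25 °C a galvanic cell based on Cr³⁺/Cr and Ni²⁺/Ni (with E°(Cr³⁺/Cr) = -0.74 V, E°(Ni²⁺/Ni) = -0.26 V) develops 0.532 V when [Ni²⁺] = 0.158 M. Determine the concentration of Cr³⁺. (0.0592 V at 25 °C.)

1.5 × 10^-4 M

From the Nernst equation, log Q = n(E° − E)/0.0592 = 6(0.48 − 0.532)/0.0592 = -5.270, so Q = 5.37 × 10^-6.
With Q = [Cr³⁺]^2/[Ni²⁺]^3 and the known concentrations, [Cr³⁺]^2 in the numerator gives [Cr³⁺] = 1.5 × 10^-4 M.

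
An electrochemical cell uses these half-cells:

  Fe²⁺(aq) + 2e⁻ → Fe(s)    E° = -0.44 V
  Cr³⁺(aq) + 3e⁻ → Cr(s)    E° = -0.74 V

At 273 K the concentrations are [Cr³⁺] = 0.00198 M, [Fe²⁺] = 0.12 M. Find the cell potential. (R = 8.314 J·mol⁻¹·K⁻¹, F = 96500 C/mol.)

The Fe²⁺/Fe couple has the higher reduction potential and acts as the cathode, so E°_cell = -0.44 − (-0.74) = 0.30 V.
Balancing electrons gives n = 6; the reaction quotient is Q = [Cr³⁺]^2/[Fe²⁺]^3 = 0.00227.
E = E° − (RT/nF) ln Q = 0.30 − (8.314×273)/(6×96500) × (-6.089) = 0.300 + 0.024 = 0.324 V.

0.324 V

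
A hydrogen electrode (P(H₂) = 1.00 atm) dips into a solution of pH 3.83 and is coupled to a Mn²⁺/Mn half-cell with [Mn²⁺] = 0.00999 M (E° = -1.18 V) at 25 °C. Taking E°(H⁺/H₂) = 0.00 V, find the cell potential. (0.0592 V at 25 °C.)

The hydrogen couple is the cathode, so E°_cell = 1.18 V; n = 2.
[H⁺] = 10^(−3.83) = 1.5 × 10^-4 M, and Q = [Mn²⁺]·P(H₂) / [H⁺]^2 = 4.57 × 10^5.
E = E° − (0.0592/2) log Q = 1.18 − (0.0592/2)(5.660) = 1.012 V.

1.01 V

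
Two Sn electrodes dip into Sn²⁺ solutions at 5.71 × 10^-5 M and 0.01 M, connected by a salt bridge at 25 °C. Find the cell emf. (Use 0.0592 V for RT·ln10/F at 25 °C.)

Both half-cells are Sn²⁺/Sn, so E°_cell = 0. The concentrated side is the cathode; the cell reaction moves Sn²⁺ from high to low concentration with n = 2.
Q = [Sn²⁺]_dilute/[Sn²⁺]_conc = 5.71 × 10^-5/0.01 = 0.00571.
E = 0 − (0.0592/2) log Q = −(0.0592/2)(-2.243) = 0.0664 V.

0.066 V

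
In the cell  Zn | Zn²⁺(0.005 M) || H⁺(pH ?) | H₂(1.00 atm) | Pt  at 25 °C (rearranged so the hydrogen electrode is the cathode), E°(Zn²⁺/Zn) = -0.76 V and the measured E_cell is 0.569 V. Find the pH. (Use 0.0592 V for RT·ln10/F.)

pH = 4.38

E°_cell = 0.76 V and n = 2.
log Q = n(E° − E)/0.0592 = 2×(0.76 − 0.569)/0.0592 = 6.453.
With Q = [Zn²⁺]·P(H₂) / [H⁺]^2, solving for [H⁺] gives log[H⁺] = -4.377, so pH = 4.38.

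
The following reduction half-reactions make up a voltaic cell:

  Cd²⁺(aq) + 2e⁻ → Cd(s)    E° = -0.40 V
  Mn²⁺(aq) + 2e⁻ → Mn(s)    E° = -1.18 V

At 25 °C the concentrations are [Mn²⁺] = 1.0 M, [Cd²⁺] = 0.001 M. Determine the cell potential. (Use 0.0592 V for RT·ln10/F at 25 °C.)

0.691 V

The Cd²⁺/Cd couple has the higher reduction potential and acts as the cathode, so E°_cell = -0.40 − (-1.18) = 0.78 V.
Balancing electrons gives n = 2; the reaction quotient is Q = [Mn²⁺]/[Cd²⁺] = 1000.
At 25 °C, E = E° − (0.0592/n) log Q = 0.78 − (0.0592/2)(3.000) = 0.780 − 0.089 = 0.691 V.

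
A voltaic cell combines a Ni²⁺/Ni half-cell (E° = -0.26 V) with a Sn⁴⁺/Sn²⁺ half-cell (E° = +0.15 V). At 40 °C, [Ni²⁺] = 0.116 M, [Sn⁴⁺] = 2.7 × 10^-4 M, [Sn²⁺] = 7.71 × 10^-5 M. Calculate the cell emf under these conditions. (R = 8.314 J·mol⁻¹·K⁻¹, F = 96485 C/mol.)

The Sn⁴⁺/Sn²⁺ couple has the higher reduction potential and acts as the cathode, so E°_cell = +0.15 − (-0.26) = 0.41 V.
Balancing electrons gives n = 2; the reaction quotient is Q = [Ni²⁺]·[Sn²⁺]/[Sn⁴⁺] = 0.0331.
E = E° − (RT/nF) ln Q = 0.41 − (8.314×313)/(2×96485) × (-3.407) = 0.410 + 0.046 = 0.456 V.

0.456 V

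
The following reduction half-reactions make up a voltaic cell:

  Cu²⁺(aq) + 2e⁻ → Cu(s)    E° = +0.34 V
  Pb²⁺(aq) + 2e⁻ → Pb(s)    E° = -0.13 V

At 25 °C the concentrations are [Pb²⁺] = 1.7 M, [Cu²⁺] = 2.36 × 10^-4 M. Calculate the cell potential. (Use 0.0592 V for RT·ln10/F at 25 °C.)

0.356 V

The Cu²⁺/Cu couple has the higher reduction potential and acts as the cathode, so E°_cell = +0.34 − (-0.13) = 0.47 V.
Balancing electrons gives n = 2; the reaction quotient is Q = [Pb²⁺]/[Cu²⁺] = 7200.
At 25 °C, E = E° − (0.0592/n) log Q = 0.47 − (0.0592/2)(3.858) = 0.470 − 0.114 = 0.356 V.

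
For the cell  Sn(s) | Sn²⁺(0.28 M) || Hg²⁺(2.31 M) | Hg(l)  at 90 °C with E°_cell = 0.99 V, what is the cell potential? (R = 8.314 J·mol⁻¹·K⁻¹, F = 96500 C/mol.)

Balancing electrons gives n = 2; the reaction quotient is Q = [Sn²⁺]/[Hg²⁺] = 0.121.
E = E° − (RT/nF) ln Q = 0.99 − (8.314×363)/(2×96500) × (-2.110) = 0.990 + 0.033 = 1.023 V.

1.02 V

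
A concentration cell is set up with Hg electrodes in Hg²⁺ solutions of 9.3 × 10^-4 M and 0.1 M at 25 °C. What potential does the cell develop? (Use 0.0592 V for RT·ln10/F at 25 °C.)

0.060 V

Both half-cells are Hg²⁺/Hg, so E°_cell = 0. The concentrated side is the cathode; the cell reaction moves Hg²⁺ from high to low concentration with n = 2.
Q = [Hg²⁺]_dilute/[Hg²⁺]_conc = 9.3 × 10^-4/0.1 = 0.00930.
E = 0 − (0.0592/2) log Q = −(0.0592/2)(-2.032) = 0.0601 V.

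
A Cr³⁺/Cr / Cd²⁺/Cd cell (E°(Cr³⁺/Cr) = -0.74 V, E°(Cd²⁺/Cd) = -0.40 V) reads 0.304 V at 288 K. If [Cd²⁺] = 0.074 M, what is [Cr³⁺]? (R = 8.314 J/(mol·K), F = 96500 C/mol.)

From the Nernst equation, ln Q = nF(E° − E)/RT = 6×96500×(0.34 − 0.304)/(8.314×288) = 8.705, so Q = 6030.
With Q = [Cr³⁺]^2/[Cd²⁺]^3 and the known concentrations, [Cr³⁺]^2 in the numerator gives [Cr³⁺] = 1.6 M.

1.6 M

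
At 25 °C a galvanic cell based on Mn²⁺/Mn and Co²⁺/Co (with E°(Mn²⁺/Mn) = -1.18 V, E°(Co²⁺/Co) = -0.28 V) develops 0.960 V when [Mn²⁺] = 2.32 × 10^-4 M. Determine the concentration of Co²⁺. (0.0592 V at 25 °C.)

0.025 M

From the Nernst equation, log Q = n(E° − E)/0.0592 = 2(0.90 − 0.960)/0.0592 = -2.027, so Q = 0.00940.
With Q = [Mn²⁺]/[Co²⁺] and the known concentrations, [Co²⁺] in the denominator gives [Co²⁺] = 0.025 M.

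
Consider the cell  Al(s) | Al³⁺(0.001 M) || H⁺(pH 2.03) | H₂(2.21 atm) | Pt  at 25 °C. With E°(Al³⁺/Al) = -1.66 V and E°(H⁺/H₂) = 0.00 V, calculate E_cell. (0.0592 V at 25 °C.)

The hydrogen couple is the cathode, so E°_cell = 1.66 V; n = 6.
[H⁺] = 10^(−2.03) = 0.0093 M, and Q = [Al³⁺]^2·P(H₂)^3 / [H⁺]^6 = 1.63 × 10^7.
E = E° − (0.0592/6) log Q = 1.66 − (0.0592/6)(7.213) = 1.589 V.

1.59 V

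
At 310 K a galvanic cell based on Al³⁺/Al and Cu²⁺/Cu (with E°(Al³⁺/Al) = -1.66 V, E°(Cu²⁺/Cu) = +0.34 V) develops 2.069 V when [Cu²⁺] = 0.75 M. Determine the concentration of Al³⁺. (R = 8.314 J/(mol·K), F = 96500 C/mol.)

From the Nernst equation, ln Q = nF(E° − E)/RT = 6×96500×(2.00 − 2.069)/(8.314×310) = -15.501, so Q = 1.85 × 10^-7.
With Q = [Al³⁺]^2/[Cu²⁺]^3 and the known concentrations, [Al³⁺]^2 in the numerator gives [Al³⁺] = 2.8 × 10^-4 M.

2.8 × 10^-4 M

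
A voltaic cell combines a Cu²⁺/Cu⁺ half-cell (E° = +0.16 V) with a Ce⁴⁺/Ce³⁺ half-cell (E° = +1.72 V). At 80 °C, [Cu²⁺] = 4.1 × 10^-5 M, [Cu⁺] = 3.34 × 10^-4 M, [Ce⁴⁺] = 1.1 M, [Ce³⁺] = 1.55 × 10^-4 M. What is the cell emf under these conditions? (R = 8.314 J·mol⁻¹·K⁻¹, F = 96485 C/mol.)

The Ce⁴⁺/Ce³⁺ couple has the higher reduction potential and acts as the cathode, so E°_cell = +1.72 − (+0.16) = 1.56 V.
Balancing electrons gives n = 1; the reaction quotient is Q = [Cu²⁺]·[Ce³⁺]/([Cu⁺]·[Ce⁴⁺]) = 1.73 × 10^-5.
E = E° − (RT/nF) ln Q = 1.56 − (8.314×353)/(1×96485) × (-10.965) = 1.560 + 0.334 = 1.894 V.

1.89 V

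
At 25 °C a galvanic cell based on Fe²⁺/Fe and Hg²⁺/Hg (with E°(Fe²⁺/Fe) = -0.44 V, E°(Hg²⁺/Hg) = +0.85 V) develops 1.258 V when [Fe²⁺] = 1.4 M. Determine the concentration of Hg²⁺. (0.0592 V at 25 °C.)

From the Nernst equation, log Q = n(E° − E)/0.0592 = 2(1.29 − 1.258)/0.0592 = 1.081, so Q = 12.1.
With Q = [Fe²⁺]/[Hg²⁺] and the known concentrations, [Hg²⁺] in the denominator gives [Hg²⁺] = 0.12 M.

0.12 M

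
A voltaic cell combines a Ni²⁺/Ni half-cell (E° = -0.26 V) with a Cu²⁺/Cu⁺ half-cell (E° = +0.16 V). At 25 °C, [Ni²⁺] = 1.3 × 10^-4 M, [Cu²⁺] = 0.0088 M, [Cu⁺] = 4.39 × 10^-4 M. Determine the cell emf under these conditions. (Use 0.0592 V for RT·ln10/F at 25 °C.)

0.612 V

The Cu²⁺/Cu⁺ couple has the higher reduction potential and acts as the cathode, so E°_cell = +0.16 − (-0.26) = 0.42 V.
Balancing electrons gives n = 2; the reaction quotient is Q = [Ni²⁺]·[Cu⁺]^2/[Cu²⁺]^2 = 3.24 × 10^-7.
At 25 °C, E = E° − (0.0592/n) log Q = 0.42 − (0.0592/2)(-6.490) = 0.420 + 0.192 = 0.612 V.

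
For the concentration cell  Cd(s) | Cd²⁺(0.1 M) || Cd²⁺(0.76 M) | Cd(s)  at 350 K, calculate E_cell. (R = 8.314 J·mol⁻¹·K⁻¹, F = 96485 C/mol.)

0.031 V

Both half-cells are Cd²⁺/Cd, so E°_cell = 0. The concentrated side is the cathode; the cell reaction moves Cd²⁺ from high to low concentration with n = 2.
Q = [Cd²⁺]_dilute/[Cd²⁺]_conc = 0.1/0.76 = 0.132.
E = 0 − (RT/nF) ln Q = −((8.314×350)/(2×96485))(-2.028) = 0.0306 V.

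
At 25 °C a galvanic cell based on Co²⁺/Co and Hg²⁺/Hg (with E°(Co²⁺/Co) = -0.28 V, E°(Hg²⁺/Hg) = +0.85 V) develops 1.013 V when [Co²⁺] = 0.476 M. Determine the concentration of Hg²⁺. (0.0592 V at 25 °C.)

5.3 × 10^-5 M

From the Nernst equation, log Q = n(E° − E)/0.0592 = 2(1.13 − 1.013)/0.0592 = 3.953, so Q = 8970.
With Q = [Co²⁺]/[Hg²⁺] and the known concentrations, [Hg²⁺] in the denominator gives [Hg²⁺] = 5.3 × 10^-5 M.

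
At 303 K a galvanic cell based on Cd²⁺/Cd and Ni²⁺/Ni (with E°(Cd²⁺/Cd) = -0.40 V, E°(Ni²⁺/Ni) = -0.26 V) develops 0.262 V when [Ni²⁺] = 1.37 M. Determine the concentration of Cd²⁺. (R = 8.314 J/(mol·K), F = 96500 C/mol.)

From the Nernst equation, ln Q = nF(E° − E)/RT = 2×96500×(0.14 − 0.262)/(8.314×303) = -9.347, so Q = 8.72 × 10^-5.
With Q = [Cd²⁺]/[Ni²⁺] and the known concentrations, [Cd²⁺] in the numerator gives [Cd²⁺] = 1.2 × 10^-4 M.

1.2 × 10^-4 M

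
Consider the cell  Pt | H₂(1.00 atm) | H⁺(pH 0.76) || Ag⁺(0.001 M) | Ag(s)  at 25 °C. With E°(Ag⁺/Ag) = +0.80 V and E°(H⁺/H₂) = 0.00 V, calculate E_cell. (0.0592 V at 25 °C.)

The Ag⁺/Ag couple is the cathode, so E°_cell = 0.80 V; n = 2.
[H⁺] = 10^(−0.76) = 0.17 M, and Q = [H⁺]^2 / ([Ag⁺]^2·P(H₂)) = 3.02 × 10^4.
E = E° − (0.0592/2) log Q = 0.80 − (0.0592/2)(4.480) = 0.667 V.

0.67 V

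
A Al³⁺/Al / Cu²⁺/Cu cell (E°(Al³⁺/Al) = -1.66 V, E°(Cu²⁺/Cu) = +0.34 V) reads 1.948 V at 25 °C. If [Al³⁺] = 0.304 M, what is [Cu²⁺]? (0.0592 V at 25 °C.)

0.0079 M

From the Nernst equation, log Q = n(E° − E)/0.0592 = 6(2.00 − 1.948)/0.0592 = 5.270, so Q = 1.86 × 10^5.
With Q = [Al³⁺]^2/[Cu²⁺]^3 and the known concentrations, [Cu²⁺]^3 in the denominator gives [Cu²⁺] = 0.0079 M.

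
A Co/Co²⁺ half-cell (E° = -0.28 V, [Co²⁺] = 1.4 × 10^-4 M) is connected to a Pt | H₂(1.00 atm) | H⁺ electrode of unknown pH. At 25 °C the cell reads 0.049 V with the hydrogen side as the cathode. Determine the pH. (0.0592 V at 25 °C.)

pH = 5.83

E°_cell = 0.28 V and n = 2.
log Q = n(E° − E)/0.0592 = 2×(0.28 − 0.049)/0.0592 = 7.804.
With Q = [Co²⁺]·P(H₂) / [H⁺]^2, solving for [H⁺] gives log[H⁺] = -5.829, so pH = 5.83.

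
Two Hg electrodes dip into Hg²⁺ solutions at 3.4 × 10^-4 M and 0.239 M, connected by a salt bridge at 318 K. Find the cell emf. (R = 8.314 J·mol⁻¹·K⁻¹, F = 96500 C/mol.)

0.090 V

Both half-cells are Hg²⁺/Hg, so E°_cell = 0. The concentrated side is the cathode; the cell reaction moves Hg²⁺ from high to low concentration with n = 2.
Q = [Hg²⁺]_dilute/[Hg²⁺]_conc = 3.4 × 10^-4/0.239 = 0.00142.
E = 0 − (RT/nF) ln Q = −((8.314×318)/(2×96500))(-6.555) = 0.0898 V.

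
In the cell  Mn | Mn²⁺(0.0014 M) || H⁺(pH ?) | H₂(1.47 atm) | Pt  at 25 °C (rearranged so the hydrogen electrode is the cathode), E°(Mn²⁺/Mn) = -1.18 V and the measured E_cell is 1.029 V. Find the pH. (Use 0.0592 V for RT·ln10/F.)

pH = 3.89

E°_cell = 1.18 V and n = 2.
log Q = n(E° − E)/0.0592 = 2×(1.18 − 1.029)/0.0592 = 5.101.
With Q = [Mn²⁺]·P(H₂) / [H⁺]^2, solving for [H⁺] gives log[H⁺] = -3.894, so pH = 3.89.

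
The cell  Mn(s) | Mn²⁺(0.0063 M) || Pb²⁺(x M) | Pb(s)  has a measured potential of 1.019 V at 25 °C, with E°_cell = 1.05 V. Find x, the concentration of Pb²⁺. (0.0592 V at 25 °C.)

5.6 × 10^-4 M

From the Nernst equation, log Q = n(E° − E)/0.0592 = 2(1.05 − 1.019)/0.0592 = 1.047, so Q = 11.2.
With Q = [Mn²⁺]/[Pb²⁺] and the known concentrations, [Pb²⁺] in the denominator gives [Pb²⁺] = 5.6 × 10^-4 M.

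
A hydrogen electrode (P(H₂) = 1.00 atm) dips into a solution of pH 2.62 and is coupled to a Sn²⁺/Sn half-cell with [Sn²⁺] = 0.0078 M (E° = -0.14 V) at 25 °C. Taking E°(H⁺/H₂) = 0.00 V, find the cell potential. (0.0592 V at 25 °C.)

The hydrogen couple is the cathode, so E°_cell = 0.14 V; n = 2.
[H⁺] = 10^(−2.62) = 0.0024 M, and Q = [Sn²⁺]·P(H₂) / [H⁺]^2 = 1360.
E = E° − (0.0592/2) log Q = 0.14 − (0.0592/2)(3.132) = 0.047 V.

0.047 V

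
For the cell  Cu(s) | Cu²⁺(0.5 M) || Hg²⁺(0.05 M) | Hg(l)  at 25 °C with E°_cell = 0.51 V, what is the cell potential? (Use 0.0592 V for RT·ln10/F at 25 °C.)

0.480 V

Balancing electrons gives n = 2; the reaction quotient is Q = [Cu²⁺]/[Hg²⁺] = 10.0.
At 25 °C, E = E° − (0.0592/n) log Q = 0.51 − (0.0592/2)(1.000) = 0.510 − 0.030 = 0.480 V.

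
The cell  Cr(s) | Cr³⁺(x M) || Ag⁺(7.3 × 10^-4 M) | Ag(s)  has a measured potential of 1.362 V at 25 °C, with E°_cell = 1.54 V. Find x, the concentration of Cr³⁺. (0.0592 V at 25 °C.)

0.41 M

From the Nernst equation, log Q = n(E° − E)/0.0592 = 3(1.54 − 1.362)/0.0592 = 9.020, so Q = 1.05 × 10^9.
With Q = [Cr³⁺]/[Ag⁺]^3 and the known concentrations, [Cr³⁺] in the numerator gives [Cr³⁺] = 0.41 M.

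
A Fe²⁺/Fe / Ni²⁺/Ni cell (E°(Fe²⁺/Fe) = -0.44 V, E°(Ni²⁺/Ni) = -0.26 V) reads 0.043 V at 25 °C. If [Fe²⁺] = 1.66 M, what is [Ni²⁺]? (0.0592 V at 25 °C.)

From the Nernst equation, log Q = n(E° − E)/0.0592 = 2(0.18 − 0.043)/0.0592 = 4.628, so Q = 4.25 × 10^4.
With Q = [Fe²⁺]/[Ni²⁺] and the known concentrations, [Ni²⁺] in the denominator gives [Ni²⁺] = 3.9 × 10^-5 M.

3.9 × 10^-5 M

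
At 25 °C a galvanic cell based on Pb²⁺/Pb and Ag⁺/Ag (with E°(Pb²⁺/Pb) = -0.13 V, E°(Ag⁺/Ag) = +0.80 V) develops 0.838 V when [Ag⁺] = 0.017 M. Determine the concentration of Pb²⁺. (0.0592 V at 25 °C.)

From the Nernst equation, log Q = n(E° − E)/0.0592 = 2(0.93 − 0.838)/0.0592 = 3.108, so Q = 1280.
With Q = [Pb²⁺]/[Ag⁺]^2 and the known concentrations, [Pb²⁺] in the numerator gives [Pb²⁺] = 0.37 M.

0.37 M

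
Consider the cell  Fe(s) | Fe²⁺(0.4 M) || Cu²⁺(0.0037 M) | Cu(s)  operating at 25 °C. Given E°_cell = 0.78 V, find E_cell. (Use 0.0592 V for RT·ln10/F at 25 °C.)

Balancing electrons gives n = 2; the reaction quotient is Q = [Fe²⁺]/[Cu²⁺] = 108.
At 25 °C, E = E° − (0.0592/n) log Q = 0.78 − (0.0592/2)(2.034) = 0.780 − 0.060 = 0.720 V.

0.720 V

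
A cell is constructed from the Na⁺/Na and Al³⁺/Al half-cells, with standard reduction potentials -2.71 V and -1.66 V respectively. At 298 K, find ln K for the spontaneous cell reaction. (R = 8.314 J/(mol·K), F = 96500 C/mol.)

E°_cell = -1.66 − (-2.71) = 1.05 V, with n = 3 electrons transferred.
At equilibrium E = 0, so the Nernst equation gives ln K = nFE°/RT = (3)(96500)(1.05)/((8.314)(298)) = 122.69.

ln K = 122.7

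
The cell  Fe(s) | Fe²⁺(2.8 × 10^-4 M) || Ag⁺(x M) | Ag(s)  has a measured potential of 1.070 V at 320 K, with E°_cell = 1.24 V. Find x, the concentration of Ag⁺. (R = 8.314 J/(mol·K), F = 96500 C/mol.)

From the Nernst equation, ln Q = nF(E° − E)/RT = 2×96500×(1.24 − 1.070)/(8.314×320) = 12.332, so Q = 2.27 × 10^5.
With Q = [Fe²⁺]/[Ag⁺]^2 and the known concentrations, [Ag⁺]^2 in the denominator gives [Ag⁺] = 3.5 × 10^-5 M.

3.5 × 10^-5 M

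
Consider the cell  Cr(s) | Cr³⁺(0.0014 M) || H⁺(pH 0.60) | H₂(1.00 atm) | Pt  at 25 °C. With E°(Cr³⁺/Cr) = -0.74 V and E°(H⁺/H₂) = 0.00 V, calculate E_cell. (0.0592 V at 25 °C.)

The hydrogen couple is the cathode, so E°_cell = 0.74 V; n = 6.
[H⁺] = 10^(−0.60) = 0.25 M, and Q = [Cr³⁺]^2·P(H₂)^3 / [H⁺]^6 = 0.00780.
E = E° − (0.0592/6) log Q = 0.74 − (0.0592/6)(-2.108) = 0.761 V.

0.76 V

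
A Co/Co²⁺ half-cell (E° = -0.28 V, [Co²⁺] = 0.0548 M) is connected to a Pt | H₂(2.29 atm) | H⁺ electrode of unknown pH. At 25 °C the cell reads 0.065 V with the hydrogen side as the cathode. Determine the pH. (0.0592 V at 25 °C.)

E°_cell = 0.28 V and n = 2.
log Q = n(E° − E)/0.0592 = 2×(0.28 − 0.065)/0.0592 = 7.264.
With Q = [Co²⁺]·P(H₂) / [H⁺]^2, solving for [H⁺] gives log[H⁺] = -4.082, so pH = 4.08.

pH = 4.08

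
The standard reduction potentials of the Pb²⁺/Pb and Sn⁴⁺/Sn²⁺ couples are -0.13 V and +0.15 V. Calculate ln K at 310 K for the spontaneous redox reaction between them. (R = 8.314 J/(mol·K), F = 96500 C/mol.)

ln K = 21.0

E°_cell = +0.15 − (-0.13) = 0.28 V, with n = 2 electrons transferred.
At equilibrium E = 0, so the Nernst equation gives ln K = nFE°/RT = (2)(96500)(0.28)/((8.314)(310)) = 20.97.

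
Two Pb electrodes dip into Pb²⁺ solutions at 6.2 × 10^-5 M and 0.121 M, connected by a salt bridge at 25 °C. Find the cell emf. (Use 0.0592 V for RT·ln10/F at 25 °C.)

Both half-cells are Pb²⁺/Pb, so E°_cell = 0. The concentrated side is the cathode; the cell reaction moves Pb²⁺ from high to low concentration with n = 2.
Q = [Pb²⁺]_dilute/[Pb²⁺]_conc = 6.2 × 10^-5/0.121 = 5.12 × 10^-4.
E = 0 − (0.0592/2) log Q = −(0.0592/2)(-3.290) = 0.0974 V.

0.097 V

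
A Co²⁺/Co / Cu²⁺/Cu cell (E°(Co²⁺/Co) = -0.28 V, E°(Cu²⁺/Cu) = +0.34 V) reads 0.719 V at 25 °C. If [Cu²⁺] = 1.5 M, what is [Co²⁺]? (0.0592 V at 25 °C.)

From the Nernst equation, log Q = n(E° − E)/0.0592 = 2(0.62 − 0.719)/0.0592 = -3.345, so Q = 4.52 × 10^-4.
With Q = [Co²⁺]/[Cu²⁺] and the known concentrations, [Co²⁺] in the numerator gives [Co²⁺] = 6.8 × 10^-4 M.

6.8 × 10^-4 M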